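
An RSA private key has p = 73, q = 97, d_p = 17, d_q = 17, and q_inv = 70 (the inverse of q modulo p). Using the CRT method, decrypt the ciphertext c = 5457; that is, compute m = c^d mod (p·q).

6501

m₁ = c^(d_p) mod p: c ≡ 55 (mod 73), and 55^17 mod 73 = 4.
m₂ = c^(d_q) mod q: c ≡ 25 (mod 97), and 25^17 mod 97 = 2.
h = q_inv·(m₁ − m₂) mod p = 70·(4 − 2) mod 73 = 67.
m = m₂ + h·q = 2 + 67·97 = 6501.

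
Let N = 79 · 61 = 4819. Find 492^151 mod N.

Mod 79: 492 ≡ 18; by Fermat, exponent reduces to 151 mod 78 = 73; 18^73 ≡ 67 (mod 79).
Mod 61: 492 ≡ 4; by Fermat, exponent reduces to 151 mod 60 = 31; 4^31 ≡ 4 (mod 61).
Combine by CRT: x ≡ 67 (mod 79), x ≡ 4 (mod 61) ⇒ x ≡ 2200 (mod 4819).

2200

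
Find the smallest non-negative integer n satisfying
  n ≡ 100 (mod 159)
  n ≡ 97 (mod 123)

2803

Combine the congruences pairwise.
gcd(159, 123) = 3 and 3 | (97 − 100), so the pair is consistent; merging gives n ≡ 2803 (mod 6519), where 6519 = lcm(159, 123).
The solution is unique modulo lcm(159, 123) = 6519.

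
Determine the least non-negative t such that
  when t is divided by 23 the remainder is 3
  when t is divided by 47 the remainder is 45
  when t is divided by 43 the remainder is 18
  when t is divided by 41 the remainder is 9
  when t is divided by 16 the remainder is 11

15153691

The moduli are pairwise coprime; N = 23·47·43·41·16 = 30492848.
N/23 = 1325776; 1325776 ≡ 10 (mod 23); 10·7 ≡ 1, so inverse 7.
N/47 = 648784; 648784 ≡ 43 (mod 47); 43·35 ≡ 1, so inverse 35.
N/43 = 709136; 709136 ≡ 23 (mod 43); 23·15 ≡ 1, so inverse 15.
N/41 = 743728; 743728 ≡ 29 (mod 41); 29·17 ≡ 1, so inverse 17.
N/16 = 1905803; 1905803 ≡ 11 (mod 16); 11·3 ≡ 1, so inverse 3.
t ≡ 3·1325776·7 + 45·648784·35 + 18·709136·15 + 9·743728·17 + 11·1905803·3 = 1417824699.
1417824699 mod 30492848 = 15153691.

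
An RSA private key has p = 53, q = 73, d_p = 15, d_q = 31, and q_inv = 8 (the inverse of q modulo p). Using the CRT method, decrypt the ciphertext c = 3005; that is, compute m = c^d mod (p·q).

m₁ = c^(d_p) mod p: c ≡ 37 (mod 53), and 37^15 mod 53 = 9.
m₂ = c^(d_q) mod q: c ≡ 12 (mod 73), and 12^31 mod 73 = 35.
h = q_inv·(m₁ − m₂) mod p = 8·(9 − 35) mod 53 = 4.
m = m₂ + h·q = 35 + 4·73 = 327.

327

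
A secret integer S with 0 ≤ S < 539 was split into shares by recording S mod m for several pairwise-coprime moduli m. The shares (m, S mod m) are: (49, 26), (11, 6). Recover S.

369

Combine the congruences pairwise.
From S ≡ 26 (mod 49) write S = 26 + 49t. Substituting into S ≡ 6 (mod 11) gives 49t ≡ 2 (mod 11), and since 5⁻¹ ≡ 9 (mod 11), t ≡ 7. Hence S ≡ 26 + 49·7 = 369 (mod 539).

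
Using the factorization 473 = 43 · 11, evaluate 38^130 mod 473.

Mod 43: 38 ≡ 38; by Fermat, exponent reduces to 130 mod 42 = 4; 38^4 ≡ 23 (mod 43).
Mod 11: 38 ≡ 5; since 10 | 130, by Fermat 5^130 ≡ 1 (mod 11).
Combine by CRT: x ≡ 23 (mod 43), x ≡ 1 (mod 11) ⇒ x ≡ 23 (mod 473).

23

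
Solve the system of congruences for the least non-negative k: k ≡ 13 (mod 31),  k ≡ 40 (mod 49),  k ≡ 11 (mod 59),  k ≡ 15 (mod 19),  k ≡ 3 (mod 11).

11066641

From k ≡ 13 (mod 31) write k = 13 + 31t. Substituting into k ≡ 40 (mod 49) gives 31t ≡ 27 (mod 49), and since 31⁻¹ ≡ 19 (mod 49), t ≡ 23. Hence k ≡ 13 + 31·23 = 726 (mod 1519).
From k ≡ 726 (mod 1519) write k = 726 + 1519t. Substituting into k ≡ 11 (mod 59) gives 1519t ≡ 52 (mod 59), and since 44⁻¹ ≡ 55 (mod 59), t ≡ 28. Hence k ≡ 726 + 1519·28 = 43258 (mod 89621).
From k ≡ 43258 (mod 89621) write k = 43258 + 89621t. Substituting into k ≡ 15 (mod 19) gives 89621t ≡ 1 (mod 19), and since 17⁻¹ ≡ 9 (mod 19), t ≡ 9. Hence k ≡ 43258 + 89621·9 = 849847 (mod 1702799).
From k ≡ 849847 (mod 1702799) write k = 849847 + 1702799t. Substituting into k ≡ 3 (mod 11) gives 1702799t ≡ 5 (mod 11), and since 10⁻¹ ≡ 10 (mod 11), t ≡ 6. Hence k ≡ 849847 + 1702799·6 = 11066641 (mod 18730789).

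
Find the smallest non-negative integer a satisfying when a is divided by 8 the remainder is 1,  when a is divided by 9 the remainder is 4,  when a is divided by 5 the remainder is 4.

Combine the congruences pairwise.
From a ≡ 1 (mod 8) write a = 1 + 8t. Substituting into a ≡ 4 (mod 9) gives 8t ≡ 3 (mod 9), and since 8⁻¹ ≡ 8 (mod 9), t ≡ 6. Hence a ≡ 1 + 8·6 = 49 (mod 72).
From a ≡ 49 (mod 72) write a = 49 + 72t. Substituting into a ≡ 4 (mod 5) gives 72t ≡ 0 (mod 5), and since 2⁻¹ ≡ 3 (mod 5), t ≡ 0. Hence a ≡ 49 + 72·0 = 49 (mod 360).

49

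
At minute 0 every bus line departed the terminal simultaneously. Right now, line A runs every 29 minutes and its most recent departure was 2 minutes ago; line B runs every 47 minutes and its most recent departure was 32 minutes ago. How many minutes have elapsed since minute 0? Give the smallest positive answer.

From t ≡ 2 (mod 29) write t = 2 + 29s. Substituting into t ≡ 32 (mod 47) gives 29s ≡ 30 (mod 47), and since 29⁻¹ ≡ 13 (mod 47), s ≡ 14. Hence t ≡ 2 + 29·14 = 408 (mod 1363).

408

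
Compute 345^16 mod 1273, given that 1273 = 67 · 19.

910

Mod 67: 345 ≡ 10; 10^16 ≡ 39 (mod 67).
Mod 19: 345 ≡ 3; 3^16 ≡ 17 (mod 19).
Combine by CRT: x ≡ 39 (mod 67), x ≡ 17 (mod 19) ⇒ x ≡ 910 (mod 1273).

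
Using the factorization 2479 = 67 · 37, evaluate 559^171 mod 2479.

2404

Mod 67: 559 ≡ 23; by Fermat, exponent reduces to 171 mod 66 = 39; 23^39 ≡ 59 (mod 67).
Mod 37: 559 ≡ 4; by Fermat, exponent reduces to 171 mod 36 = 27; 4^27 ≡ 36 (mod 37).
Combine by CRT: x ≡ 59 (mod 67), x ≡ 36 (mod 37) ⇒ x ≡ 2404 (mod 2479).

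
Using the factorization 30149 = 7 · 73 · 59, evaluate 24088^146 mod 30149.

Mod 7: 24088 ≡ 1; by Fermat, exponent reduces to 146 mod 6 = 2; 1^2 ≡ 1 (mod 7).
Mod 73: 24088 ≡ 71; by Fermat, exponent reduces to 146 mod 72 = 2; 71^2 ≡ 4 (mod 73).
Mod 59: 24088 ≡ 16; by Fermat, exponent reduces to 146 mod 58 = 30; 16^30 ≡ 16 (mod 59).
Combine by CRT: x ≡ 1 (mod 7), x ≡ 4 (mod 73), x ≡ 16 (mod 59) ⇒ x ≡ 20371 (mod 30149).

20371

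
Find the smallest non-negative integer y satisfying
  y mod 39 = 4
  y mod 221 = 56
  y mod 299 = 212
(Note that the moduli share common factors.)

gcd(39, 221) = 13 and 13 | (56 − 4), so the pair is consistent; merging gives y ≡ 277 (mod 663), where 663 = lcm(39, 221).
gcd(663, 299) = 13 and 13 | (212 − 277), so the pair is consistent; merging gives y ≡ 14863 (mod 15249), where 15249 = lcm(663, 299).
The solution is unique modulo lcm(39, 221, 299) = 15249.

14863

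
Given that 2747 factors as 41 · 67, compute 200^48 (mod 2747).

Mod 41: 200 ≡ 36; by Fermat, exponent reduces to 48 mod 40 = 8; 36^8 ≡ 18 (mod 41).
Mod 67: 200 ≡ 66; 66^48 ≡ 1 (mod 67).
Combine by CRT: x ≡ 18 (mod 41), x ≡ 1 (mod 67) ⇒ x ≡ 1207 (mod 2747).

1207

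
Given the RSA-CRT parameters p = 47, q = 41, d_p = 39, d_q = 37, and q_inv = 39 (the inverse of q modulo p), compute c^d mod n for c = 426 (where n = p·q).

m₁ = c^(d_p) mod p: c ≡ 3 (mod 47), and 3^39 mod 47 = 32.
m₂ = c^(d_q) mod q: c ≡ 16 (mod 41), and 16^37 mod 41 = 10.
h = q_inv·(m₁ − m₂) mod p = 39·(32 − 10) mod 47 = 12.
m = m₂ + h·q = 10 + 12·41 = 502.

502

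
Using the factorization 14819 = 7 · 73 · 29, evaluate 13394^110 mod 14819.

13708

Mod 7: 13394 ≡ 3; by Fermat, exponent reduces to 110 mod 6 = 2; 3^2 ≡ 2 (mod 7).
Mod 73: 13394 ≡ 35; by Fermat, exponent reduces to 110 mod 72 = 38; 35^38 ≡ 57 (mod 73).
Mod 29: 13394 ≡ 25; by Fermat, exponent reduces to 110 mod 28 = 26; 25^26 ≡ 20 (mod 29).
Combine by CRT: x ≡ 2 (mod 7), x ≡ 57 (mod 73), x ≡ 20 (mod 29) ⇒ x ≡ 13708 (mod 14819).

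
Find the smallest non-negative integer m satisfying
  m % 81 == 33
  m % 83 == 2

4650

From m ≡ 33 (mod 81) write m = 33 + 81t. Substituting into m ≡ 2 (mod 83) gives 81t ≡ 52 (mod 83), and since 81⁻¹ ≡ 41 (mod 83), t ≡ 57. Hence m ≡ 33 + 81·57 = 4650 (mod 6723).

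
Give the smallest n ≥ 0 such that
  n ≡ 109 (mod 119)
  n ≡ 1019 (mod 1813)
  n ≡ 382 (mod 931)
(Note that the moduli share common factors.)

Combine the congruences pairwise.
gcd(119, 1813) = 7 and 7 | (1019 − 109), so the pair is consistent; merging gives n ≡ 19149 (mod 30821), where 30821 = lcm(119, 1813).
gcd(30821, 931) = 49 and 49 | (382 − 19149), so the pair is consistent; merging gives n ≡ 265717 (mod 585599), where 585599 = lcm(30821, 931).
The solution is unique modulo lcm(119, 1813, 931) = 585599.

265717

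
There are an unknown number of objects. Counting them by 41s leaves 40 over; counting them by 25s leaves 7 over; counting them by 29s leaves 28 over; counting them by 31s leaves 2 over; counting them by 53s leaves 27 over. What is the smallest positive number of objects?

38430857

From N ≡ 40 (mod 41) write N = 40 + 41t. Substituting into N ≡ 7 (mod 25) gives 41t ≡ 17 (mod 25), and since 16⁻¹ ≡ 11 (mod 25), t ≡ 12. Hence N ≡ 40 + 41·12 = 532 (mod 1025).
From N ≡ 532 (mod 1025) write N = 532 + 1025t. Substituting into N ≡ 28 (mod 29) gives 1025t ≡ 18 (mod 29), and since 10⁻¹ ≡ 3 (mod 29), t ≡ 25. Hence N ≡ 532 + 1025·25 = 26157 (mod 29725).
From N ≡ 26157 (mod 29725) write N = 26157 + 29725t. Substituting into N ≡ 2 (mod 31) gives 29725t ≡ 9 (mod 31), and since 27⁻¹ ≡ 23 (mod 31), t ≡ 21. Hence N ≡ 26157 + 29725·21 = 650382 (mod 921475).
From N ≡ 650382 (mod 921475) write N = 650382 + 921475t. Substituting into N ≡ 27 (mod 53) gives 921475t ≡ 8 (mod 53), and since 17⁻¹ ≡ 25 (mod 53), t ≡ 41. Hence N ≡ 650382 + 921475·41 = 38430857 (mod 48838175).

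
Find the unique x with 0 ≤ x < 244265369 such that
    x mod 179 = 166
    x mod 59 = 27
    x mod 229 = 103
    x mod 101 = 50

Combine the congruences pairwise.
From x ≡ 166 (mod 179) write x = 166 + 179t. Substituting into x ≡ 27 (mod 59) gives 179t ≡ 38 (mod 59), and since 2⁻¹ ≡ 30 (mod 59), t ≡ 19. Hence x ≡ 166 + 179·19 = 3567 (mod 10561).
From x ≡ 3567 (mod 10561) write x = 3567 + 10561t. Substituting into x ≡ 103 (mod 229) gives 10561t ≡ 200 (mod 229), and since 27⁻¹ ≡ 17 (mod 229), t ≡ 194. Hence x ≡ 3567 + 10561·194 = 2052401 (mod 2418469).
From x ≡ 2052401 (mod 2418469) write x = 2052401 + 2418469t. Substituting into x ≡ 50 (mod 101) gives 2418469t ≡ 70 (mod 101), and since 24⁻¹ ≡ 80 (mod 101), t ≡ 45. Hence x ≡ 2052401 + 2418469·45 = 110883506 (mod 244265369).

110883506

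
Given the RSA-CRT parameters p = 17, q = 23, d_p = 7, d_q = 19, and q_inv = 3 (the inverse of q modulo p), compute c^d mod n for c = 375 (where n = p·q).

m₁ = c^(d_p) mod p: c ≡ 1 (mod 17), and 1^7 mod 17 = 1.
m₂ = c^(d_q) mod q: c ≡ 7 (mod 23), and 7^19 mod 23 = 11.
h = q_inv·(m₁ − m₂) mod p = 3·(1 − 11) mod 17 = 4.
m = m₂ + h·q = 11 + 4·23 = 103.

103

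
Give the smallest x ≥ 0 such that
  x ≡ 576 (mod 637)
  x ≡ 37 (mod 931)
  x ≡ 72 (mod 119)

3761

Combine the congruences pairwise.
gcd(637, 931) = 49 and 49 | (37 − 576), so the pair is consistent; merging gives x ≡ 3761 (mod 12103), where 12103 = lcm(637, 931).
gcd(12103, 119) = 7 and 7 | (72 − 3761), so the pair is consistent; merging gives x ≡ 3761 (mod 205751), where 205751 = lcm(12103, 119).
The solution is unique modulo lcm(637, 931, 119) = 205751.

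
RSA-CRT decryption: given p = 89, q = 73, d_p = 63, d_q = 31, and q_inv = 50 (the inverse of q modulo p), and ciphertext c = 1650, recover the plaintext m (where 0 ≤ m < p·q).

6292

m₁ = c^(d_p) mod p: c ≡ 48 (mod 89), and 48^63 mod 89 = 62.
m₂ = c^(d_q) mod q: c ≡ 44 (mod 73), and 44^31 mod 73 = 14.
h = q_inv·(m₁ − m₂) mod p = 50·(62 − 14) mod 89 = 86.
m = m₂ + h·q = 14 + 86·73 = 6292.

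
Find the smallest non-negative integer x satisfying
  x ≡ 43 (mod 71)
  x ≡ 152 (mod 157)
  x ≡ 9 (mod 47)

The moduli are pairwise coprime; N = 71·157·47 = 523909.
N/71 = 7379; 7379 ≡ 66 (mod 71); 66·14 ≡ 1, so inverse 14.
N/157 = 3337; 3337 ≡ 40 (mod 157); 40·106 ≡ 1, so inverse 106.
N/47 = 11147; 11147 ≡ 8 (mod 47); 8·6 ≡ 1, so inverse 6.
x ≡ 43·7379·14 + 152·3337·106 + 9·11147·6 = 58809840.
58809840 mod 523909 = 132032.

132032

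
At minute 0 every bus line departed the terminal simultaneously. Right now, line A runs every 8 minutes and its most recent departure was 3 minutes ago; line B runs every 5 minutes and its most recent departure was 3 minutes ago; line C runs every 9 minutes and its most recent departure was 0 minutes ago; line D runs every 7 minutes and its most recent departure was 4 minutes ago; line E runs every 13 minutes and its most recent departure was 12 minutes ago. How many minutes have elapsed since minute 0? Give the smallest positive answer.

The moduli are pairwise coprime; N = 8·5·9·7·13 = 32760.
N/8 = 4095; 4095 ≡ 7 (mod 8); 7·7 ≡ 1, so inverse 7.
N/5 = 6552; 6552 ≡ 2 (mod 5); 2·3 ≡ 1, so inverse 3.
N/9 = 3640; 3640 ≡ 4 (mod 9); 4·7 ≡ 1, so inverse 7.
N/7 = 4680; 4680 ≡ 4 (mod 7); 4·2 ≡ 1, so inverse 2.
N/13 = 2520; 2520 ≡ 11 (mod 13); 11·6 ≡ 1, so inverse 6.
t ≡ 3·4095·7 + 3·6552·3 + 0·3640·7 + 4·4680·2 + 12·2520·6 = 363843.
363843 mod 32760 = 3483.

3483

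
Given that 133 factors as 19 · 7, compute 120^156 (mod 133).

Mod 19: 120 ≡ 6; by Fermat, exponent reduces to 156 mod 18 = 12; 6^12 ≡ 7 (mod 19).
Mod 7: 120 ≡ 1; since 6 | 156, by Fermat 1^156 ≡ 1 (mod 7).
Combine by CRT: x ≡ 7 (mod 19), x ≡ 1 (mod 7) ⇒ x ≡ 64 (mod 133).

64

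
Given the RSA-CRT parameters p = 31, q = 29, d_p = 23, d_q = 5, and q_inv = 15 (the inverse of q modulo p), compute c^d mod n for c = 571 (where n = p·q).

m₁ = c^(d_p) mod p: c ≡ 13 (mod 31), and 13^23 mod 31 = 24.
m₂ = c^(d_q) mod q: c ≡ 20 (mod 29), and 20^5 mod 29 = 24.
h = q_inv·(m₁ − m₂) mod p = 15·(24 − 24) mod 31 = 0.
m = m₂ + h·q = 24 + 0·29 = 24.

24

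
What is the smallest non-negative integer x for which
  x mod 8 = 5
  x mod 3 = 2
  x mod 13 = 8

125

The moduli are pairwise coprime; N = 8·3·13 = 312.
N/8 = 39; 39 ≡ 7 (mod 8); 7·7 ≡ 1, so inverse 7.
N/3 = 104; 104 ≡ 2 (mod 3); 2·2 ≡ 1, so inverse 2.
N/13 = 24; 24 ≡ 11 (mod 13); 11·6 ≡ 1, so inverse 6.
x ≡ 5·39·7 + 2·104·2 + 8·24·6 = 2933.
2933 mod 312 = 125.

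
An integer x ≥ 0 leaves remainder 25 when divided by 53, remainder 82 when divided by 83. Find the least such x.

1244

From x ≡ 25 (mod 53) write x = 25 + 53t. Substituting into x ≡ 82 (mod 83) gives 53t ≡ 57 (mod 83), and since 53⁻¹ ≡ 47 (mod 83), t ≡ 23. Hence x ≡ 25 + 53·23 = 1244 (mod 4399).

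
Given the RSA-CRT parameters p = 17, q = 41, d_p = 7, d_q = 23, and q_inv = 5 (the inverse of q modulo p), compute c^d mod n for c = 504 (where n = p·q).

445

m₁ = c^(d_p) mod p: c ≡ 11 (mod 17), and 11^7 mod 17 = 3.
m₂ = c^(d_q) mod q: c ≡ 12 (mod 41), and 12^23 mod 41 = 35.
h = q_inv·(m₁ − m₂) mod p = 5·(3 − 35) mod 17 = 10.
m = m₂ + h·q = 35 + 10·41 = 445.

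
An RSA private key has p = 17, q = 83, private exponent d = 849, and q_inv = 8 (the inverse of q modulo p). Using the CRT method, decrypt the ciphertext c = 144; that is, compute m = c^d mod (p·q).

d_p = d mod (p−1) = 849 mod 16 = 1; d_q = d mod (q−1) = 29.
m₁ = c^(d_p) mod p: c ≡ 8 (mod 17), and 8^1 mod 17 = 8.
m₂ = c^(d_q) mod q: c ≡ 61 (mod 83), and 61^29 mod 83 = 10.
h = q_inv·(m₁ − m₂) mod p = 8·(8 − 10) mod 17 = 1.
m = m₂ + h·q = 10 + 1·83 = 93.

93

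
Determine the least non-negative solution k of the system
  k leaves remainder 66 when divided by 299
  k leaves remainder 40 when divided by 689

gcd(299, 689) = 13 and 13 | (40 − 66), so the pair is consistent; merging gives k ≡ 13820 (mod 15847), where 15847 = lcm(299, 689).
The solution is unique modulo lcm(299, 689) = 15847.

13820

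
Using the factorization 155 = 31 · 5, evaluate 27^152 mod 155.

Mod 31: 27 ≡ 27; by Fermat, exponent reduces to 152 mod 30 = 2; 27^2 ≡ 16 (mod 31).
Mod 5: 27 ≡ 2; since 4 | 152, by Fermat 2^152 ≡ 1 (mod 5).
Combine by CRT: x ≡ 16 (mod 31), x ≡ 1 (mod 5) ⇒ x ≡ 16 (mod 155).

16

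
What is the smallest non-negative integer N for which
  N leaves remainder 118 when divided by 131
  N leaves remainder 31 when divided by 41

3393

From N ≡ 118 (mod 131) write N = 118 + 131t. Substituting into N ≡ 31 (mod 41) gives 131t ≡ 36 (mod 41), and since 8⁻¹ ≡ 36 (mod 41), t ≡ 25. Hence N ≡ 118 + 131·25 = 3393 (mod 5371).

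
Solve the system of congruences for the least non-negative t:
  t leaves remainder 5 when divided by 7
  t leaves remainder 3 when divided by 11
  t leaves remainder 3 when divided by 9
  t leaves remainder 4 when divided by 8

5052

The moduli are pairwise coprime; N = 7·11·9·8 = 5544.
N/7 = 792; 792 ≡ 1 (mod 7), inverse 1.
N/11 = 504; 504 ≡ 9 (mod 11); 9·5 ≡ 1, so inverse 5.
N/9 = 616; 616 ≡ 4 (mod 9); 4·7 ≡ 1, so inverse 7.
N/8 = 693; 693 ≡ 5 (mod 8); 5·5 ≡ 1, so inverse 5.
t ≡ 5·792·1 + 3·504·5 + 3·616·7 + 4·693·5 = 38316.
38316 mod 5544 = 5052.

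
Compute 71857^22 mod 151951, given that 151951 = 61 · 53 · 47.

10066

Mod 61: 71857 ≡ 60; 60^22 ≡ 1 (mod 61).
Mod 53: 71857 ≡ 42; 42^22 ≡ 49 (mod 53).
Mod 47: 71857 ≡ 41; 41^22 ≡ 8 (mod 47).
Combine by CRT: x ≡ 1 (mod 61), x ≡ 49 (mod 53), x ≡ 8 (mod 47) ⇒ x ≡ 10066 (mod 151951).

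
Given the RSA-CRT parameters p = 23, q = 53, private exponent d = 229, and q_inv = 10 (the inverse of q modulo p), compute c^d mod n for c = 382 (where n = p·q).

d_p = d mod (p−1) = 229 mod 22 = 9; d_q = d mod (q−1) = 21.
m₁ = c^(d_p) mod p: c ≡ 14 (mod 23), and 14^9 mod 23 = 21.
m₂ = c^(d_q) mod q: c ≡ 11 (mod 53), and 11^21 mod 53 = 43.
h = q_inv·(m₁ − m₂) mod p = 10·(21 − 43) mod 23 = 10.
m = m₂ + h·q = 43 + 10·53 = 573.

573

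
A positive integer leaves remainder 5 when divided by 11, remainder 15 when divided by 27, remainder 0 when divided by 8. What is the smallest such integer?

The moduli are pairwise coprime; N = 11·27·8 = 2376.
N/11 = 216; 216 ≡ 7 (mod 11); 7·8 ≡ 1, so inverse 8.
N/27 = 88; 88 ≡ 7 (mod 27); 7·4 ≡ 1, so inverse 4.
N/8 = 297; 297 ≡ 1 (mod 8), inverse 1.
k ≡ 5·216·8 + 15·88·4 + 0·297·1 = 13920.
13920 mod 2376 = 2040.

2040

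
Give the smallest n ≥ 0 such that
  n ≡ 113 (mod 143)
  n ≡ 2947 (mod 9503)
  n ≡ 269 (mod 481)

2369194

gcd(143, 9503) = 13 and 13 | (2947 − 113), so the pair is consistent; merging gives n ≡ 69468 (mod 104533), where 104533 = lcm(143, 9503).
gcd(104533, 481) = 13 and 13 | (269 − 69468), so the pair is consistent; merging gives n ≡ 2369194 (mod 3867721), where 3867721 = lcm(104533, 481).
The solution is unique modulo lcm(143, 9503, 481) = 3867721.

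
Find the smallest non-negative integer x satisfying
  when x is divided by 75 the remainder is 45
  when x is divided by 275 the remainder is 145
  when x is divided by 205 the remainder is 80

11970

gcd(75, 275) = 25 and 25 | (145 − 45), so the pair is consistent; merging gives x ≡ 420 (mod 825), where 825 = lcm(75, 275).
gcd(825, 205) = 5 and 5 | (80 − 420), so the pair is consistent; merging gives x ≡ 11970 (mod 33825), where 33825 = lcm(825, 205).
The solution is unique modulo lcm(75, 275, 205) = 33825.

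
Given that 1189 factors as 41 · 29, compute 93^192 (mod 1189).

1002

Mod 41: 93 ≡ 11; by Fermat, exponent reduces to 192 mod 40 = 32; 11^32 ≡ 18 (mod 41).
Mod 29: 93 ≡ 6; by Fermat, exponent reduces to 192 mod 28 = 24; 6^24 ≡ 16 (mod 29).
Combine by CRT: x ≡ 18 (mod 41), x ≡ 16 (mod 29) ⇒ x ≡ 1002 (mod 1189).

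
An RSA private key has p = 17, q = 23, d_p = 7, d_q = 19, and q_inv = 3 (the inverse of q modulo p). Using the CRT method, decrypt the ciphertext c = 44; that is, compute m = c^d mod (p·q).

158

m₁ = c^(d_p) mod p: c ≡ 10 (mod 17), and 10^7 mod 17 = 5.
m₂ = c^(d_q) mod q: c ≡ 21 (mod 23), and 21^19 mod 23 = 20.
h = q_inv·(m₁ − m₂) mod p = 3·(5 − 20) mod 17 = 6.
m = m₂ + h·q = 20 + 6·23 = 158.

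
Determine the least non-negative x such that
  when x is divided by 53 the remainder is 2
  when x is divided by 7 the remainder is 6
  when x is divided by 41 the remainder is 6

From x ≡ 2 (mod 53) write x = 2 + 53t. Substituting into x ≡ 6 (mod 7) gives 53t ≡ 4 (mod 7), and since 4⁻¹ ≡ 2 (mod 7), t ≡ 1. Hence x ≡ 2 + 53·1 = 55 (mod 371).
From x ≡ 55 (mod 371) write x = 55 + 371t. Substituting into x ≡ 6 (mod 41) gives 371t ≡ 33 (mod 41), and since 2⁻¹ ≡ 21 (mod 41), t ≡ 37. Hence x ≡ 55 + 371·37 = 13782 (mod 15211).

13782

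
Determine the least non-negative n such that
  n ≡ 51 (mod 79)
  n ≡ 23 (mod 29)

1473

From n ≡ 51 (mod 79) write n = 51 + 79t. Substituting into n ≡ 23 (mod 29) gives 79t ≡ 1 (mod 29), and since 21⁻¹ ≡ 18 (mod 29), t ≡ 18. Hence n ≡ 51 + 79·18 = 1473 (mod 2291).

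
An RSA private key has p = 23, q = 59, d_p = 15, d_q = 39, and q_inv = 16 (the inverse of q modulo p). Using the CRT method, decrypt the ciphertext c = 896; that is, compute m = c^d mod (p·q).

m₁ = c^(d_p) mod p: c ≡ 22 (mod 23), and 22^15 mod 23 = 22.
m₂ = c^(d_q) mod q: c ≡ 11 (mod 59), and 11^39 mod 59 = 52.
h = q_inv·(m₁ − m₂) mod p = 16·(22 − 52) mod 23 = 3.
m = m₂ + h·q = 52 + 3·59 = 229.

229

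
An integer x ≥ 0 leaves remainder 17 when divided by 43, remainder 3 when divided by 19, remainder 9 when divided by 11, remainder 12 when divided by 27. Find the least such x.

129963

From x ≡ 17 (mod 43) write x = 17 + 43t. Substituting into x ≡ 3 (mod 19) gives 43t ≡ 5 (mod 19), and since 5⁻¹ ≡ 4 (mod 19), t ≡ 1. Hence x ≡ 17 + 43·1 = 60 (mod 817).
From x ≡ 60 (mod 817) write x = 60 + 817t. Substituting into x ≡ 9 (mod 11) gives 817t ≡ 4 (mod 11), and since 3⁻¹ ≡ 4 (mod 11), t ≡ 5. Hence x ≡ 60 + 817·5 = 4145 (mod 8987).
From x ≡ 4145 (mod 8987) write x = 4145 + 8987t. Substituting into x ≡ 12 (mod 27) gives 8987t ≡ 25 (mod 27), and since 23⁻¹ ≡ 20 (mod 27), t ≡ 14. Hence x ≡ 4145 + 8987·14 = 129963 (mod 242649).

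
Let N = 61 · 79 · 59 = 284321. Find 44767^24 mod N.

Mod 61: 44767 ≡ 54; 54^24 ≡ 58 (mod 61).
Mod 79: 44767 ≡ 53; 53^24 ≡ 21 (mod 79).
Mod 59: 44767 ≡ 45; 45^24 ≡ 3 (mod 59).
Combine by CRT: x ≡ 58 (mod 61), x ≡ 21 (mod 79), x ≡ 3 (mod 59) ⇒ x ≡ 252110 (mod 284321).

252110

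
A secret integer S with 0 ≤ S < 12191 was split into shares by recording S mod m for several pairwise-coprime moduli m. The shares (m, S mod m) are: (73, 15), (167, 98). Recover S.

599

Combine the congruences pairwise.
From S ≡ 15 (mod 73) write S = 15 + 73t. Substituting into S ≡ 98 (mod 167) gives 73t ≡ 83 (mod 167), and since 73⁻¹ ≡ 151 (mod 167), t ≡ 8. Hence S ≡ 15 + 73·8 = 599 (mod 12191).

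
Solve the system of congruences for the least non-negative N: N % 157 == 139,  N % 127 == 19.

From N ≡ 139 (mod 157) write N = 139 + 157t. Substituting into N ≡ 19 (mod 127) gives 157t ≡ 7 (mod 127), and since 30⁻¹ ≡ 72 (mod 127), t ≡ 123. Hence N ≡ 139 + 157·123 = 19450 (mod 19939).

19450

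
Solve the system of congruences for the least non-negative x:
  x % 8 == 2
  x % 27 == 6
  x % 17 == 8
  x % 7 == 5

The moduli are pairwise coprime; N = 8·27·17·7 = 25704.
N/8 = 3213; 3213 ≡ 5 (mod 8); 5·5 ≡ 1, so inverse 5.
N/27 = 952; 952 ≡ 7 (mod 27); 7·4 ≡ 1, so inverse 4.
N/17 = 1512; 1512 ≡ 16 (mod 17); 16·16 ≡ 1, so inverse 16.
N/7 = 3672; 3672 ≡ 4 (mod 7); 4·2 ≡ 1, so inverse 2.
x ≡ 2·3213·5 + 6·952·4 + 8·1512·16 + 5·3672·2 = 285234.
285234 mod 25704 = 2490.

2490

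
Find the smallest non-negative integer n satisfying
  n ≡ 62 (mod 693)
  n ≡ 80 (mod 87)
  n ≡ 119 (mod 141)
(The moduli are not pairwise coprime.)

gcd(693, 87) = 3 and 3 | (80 − 62), so the pair is consistent; merging gives n ≡ 16001 (mod 20097), where 20097 = lcm(693, 87).
gcd(20097, 141) = 3 and 3 | (119 − 16001), so the pair is consistent; merging gives n ≡ 558620 (mod 944559), where 944559 = lcm(20097, 141).
The solution is unique modulo lcm(693, 87, 141) = 944559.

558620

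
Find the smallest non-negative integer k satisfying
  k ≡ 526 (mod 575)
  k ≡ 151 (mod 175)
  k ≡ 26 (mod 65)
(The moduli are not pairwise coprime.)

14326

gcd(575, 175) = 25 and 25 | (151 − 526), so the pair is consistent; merging gives k ≡ 2251 (mod 4025), where 4025 = lcm(575, 175).
gcd(4025, 65) = 5 and 5 | (26 − 2251), so the pair is consistent; merging gives k ≡ 14326 (mod 52325), where 52325 = lcm(4025, 65).
The solution is unique modulo lcm(575, 175, 65) = 52325.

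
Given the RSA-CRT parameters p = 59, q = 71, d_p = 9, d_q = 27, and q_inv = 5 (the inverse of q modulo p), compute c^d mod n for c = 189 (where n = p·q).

m₁ = c^(d_p) mod p: c ≡ 12 (mod 59), and 12^9 mod 59 = 16.
m₂ = c^(d_q) mod q: c ≡ 47 (mod 71), and 47^27 mod 71 = 42.
h = q_inv·(m₁ − m₂) mod p = 5·(16 − 42) mod 59 = 47.
m = m₂ + h·q = 42 + 47·71 = 3379.

3379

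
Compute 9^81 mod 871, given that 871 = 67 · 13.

196

Mod 67: 9 ≡ 9; by Fermat, exponent reduces to 81 mod 66 = 15; 9^15 ≡ 62 (mod 67).
Mod 13: 9 ≡ 9; by Fermat, exponent reduces to 81 mod 12 = 9; 9^9 ≡ 1 (mod 13).
Combine by CRT: x ≡ 62 (mod 67), x ≡ 1 (mod 13) ⇒ x ≡ 196 (mod 871).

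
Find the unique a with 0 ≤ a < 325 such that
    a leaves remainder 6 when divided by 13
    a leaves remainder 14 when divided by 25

214

From a ≡ 6 (mod 13) write a = 6 + 13t. Substituting into a ≡ 14 (mod 25) gives 13t ≡ 8 (mod 25), and since 13⁻¹ ≡ 2 (mod 25), t ≡ 16. Hence a ≡ 6 + 13·16 = 214 (mod 325).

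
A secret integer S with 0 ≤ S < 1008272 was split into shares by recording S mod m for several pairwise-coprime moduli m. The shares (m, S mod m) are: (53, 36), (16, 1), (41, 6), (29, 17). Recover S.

The moduli are pairwise coprime; N = 53·16·41·29 = 1008272.
N/53 = 19024; 19024 ≡ 50 (mod 53); 50·35 ≡ 1, so inverse 35.
N/16 = 63017; 63017 ≡ 9 (mod 16); 9·9 ≡ 1, so inverse 9.
N/41 = 24592; 24592 ≡ 33 (mod 41); 33·5 ≡ 1, so inverse 5.
N/29 = 34768; 34768 ≡ 26 (mod 29); 26·19 ≡ 1, so inverse 19.
S ≡ 36·19024·35 + 1·63017·9 + 6·24592·5 + 17·34768·19 = 36505217.
36505217 mod 1008272 = 207425.

207425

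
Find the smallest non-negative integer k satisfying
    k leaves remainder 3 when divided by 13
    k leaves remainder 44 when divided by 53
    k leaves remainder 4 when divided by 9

The moduli are pairwise coprime; N = 13·53·9 = 6201.
N/13 = 477; 477 ≡ 9 (mod 13); 9·3 ≡ 1, so inverse 3.
N/53 = 117; 117 ≡ 11 (mod 53); 11·29 ≡ 1, so inverse 29.
N/9 = 689; 689 ≡ 5 (mod 9); 5·2 ≡ 1, so inverse 2.
k ≡ 3·477·3 + 44·117·29 + 4·689·2 = 159097.
159097 mod 6201 = 4072.

4072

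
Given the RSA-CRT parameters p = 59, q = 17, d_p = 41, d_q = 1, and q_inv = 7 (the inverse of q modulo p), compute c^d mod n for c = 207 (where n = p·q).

m₁ = c^(d_p) mod p: c ≡ 30 (mod 59), and 30^41 mod 59 = 33.
m₂ = c^(d_q) mod q: c ≡ 3 (mod 17), and 3^1 mod 17 = 3.
h = q_inv·(m₁ − m₂) mod p = 7·(33 − 3) mod 59 = 33.
m = m₂ + h·q = 3 + 33·17 = 564.

564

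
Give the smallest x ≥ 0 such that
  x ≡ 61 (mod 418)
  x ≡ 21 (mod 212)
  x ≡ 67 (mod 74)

593621

gcd(418, 212) = 2 and 2 | (21 − 61), so the pair is consistent; merging gives x ≡ 17617 (mod 44308), where 44308 = lcm(418, 212).
gcd(44308, 74) = 2 and 2 | (67 − 17617), so the pair is consistent; merging gives x ≡ 593621 (mod 1639396), where 1639396 = lcm(44308, 74).
The solution is unique modulo lcm(418, 212, 74) = 1639396.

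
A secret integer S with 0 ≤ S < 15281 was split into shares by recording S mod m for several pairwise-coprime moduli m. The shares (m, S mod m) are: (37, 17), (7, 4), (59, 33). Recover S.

The moduli are pairwise coprime; N = 37·7·59 = 15281.
N/37 = 413; 413 ≡ 6 (mod 37); 6·31 ≡ 1, so inverse 31.
N/7 = 2183; 2183 ≡ 6 (mod 7); 6·6 ≡ 1, so inverse 6.
N/59 = 259; 259 ≡ 23 (mod 59); 23·18 ≡ 1, so inverse 18.
S ≡ 17·413·31 + 4·2183·6 + 33·259·18 = 423889.
423889 mod 15281 = 11302.

11302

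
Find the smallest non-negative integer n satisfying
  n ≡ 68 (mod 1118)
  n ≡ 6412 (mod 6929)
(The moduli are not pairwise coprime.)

228140

Combine the congruences pairwise.
gcd(1118, 6929) = 13 and 13 | (6412 − 68), so the pair is consistent; merging gives n ≡ 228140 (mod 595894), where 595894 = lcm(1118, 6929).
The solution is unique modulo lcm(1118, 6929) = 595894.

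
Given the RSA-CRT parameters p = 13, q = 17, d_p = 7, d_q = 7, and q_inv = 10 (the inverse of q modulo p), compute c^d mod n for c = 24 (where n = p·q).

m₁ = c^(d_p) mod p: c ≡ 11 (mod 13), and 11^7 mod 13 = 2.
m₂ = c^(d_q) mod q: c ≡ 7 (mod 17), and 7^7 mod 17 = 12.
h = q_inv·(m₁ − m₂) mod p = 10·(2 − 12) mod 13 = 4.
m = m₂ + h·q = 12 + 4·17 = 80.

80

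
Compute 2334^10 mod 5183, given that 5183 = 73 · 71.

Mod 73: 2334 ≡ 71; 71^10 ≡ 2 (mod 73).
Mod 71: 2334 ≡ 62; 62^10 ≡ 32 (mod 71).
Combine by CRT: x ≡ 2 (mod 73), x ≡ 32 (mod 71) ⇒ x ≡ 1097 (mod 5183).

1097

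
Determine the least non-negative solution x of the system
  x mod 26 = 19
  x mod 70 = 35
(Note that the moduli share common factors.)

175

gcd(26, 70) = 2 and 2 | (35 − 19), so the pair is consistent; merging gives x ≡ 175 (mod 910), where 910 = lcm(26, 70).
The solution is unique modulo lcm(26, 70) = 910.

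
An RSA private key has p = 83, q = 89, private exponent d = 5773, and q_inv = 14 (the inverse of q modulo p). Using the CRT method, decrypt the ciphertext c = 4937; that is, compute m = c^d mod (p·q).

2056

d_p = d mod (p−1) = 5773 mod 82 = 33; d_q = d mod (q−1) = 53.
m₁ = c^(d_p) mod p: c ≡ 40 (mod 83), and 40^33 mod 83 = 64.
m₂ = c^(d_q) mod q: c ≡ 42 (mod 89), and 42^53 mod 89 = 9.
h = q_inv·(m₁ − m₂) mod p = 14·(64 − 9) mod 83 = 23.
m = m₂ + h·q = 9 + 23·89 = 2056.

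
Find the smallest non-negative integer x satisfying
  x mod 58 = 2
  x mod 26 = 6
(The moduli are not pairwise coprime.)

gcd(58, 26) = 2 and 2 | (6 − 2), so the pair is consistent; merging gives x ≡ 292 (mod 754), where 754 = lcm(58, 26).
The solution is unique modulo lcm(58, 26) = 754.

292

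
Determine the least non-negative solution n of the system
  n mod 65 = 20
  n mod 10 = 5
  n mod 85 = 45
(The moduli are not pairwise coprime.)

gcd(65, 10) = 5 and 5 | (5 − 20), so the pair is consistent; merging gives n ≡ 85 (mod 130), where 130 = lcm(65, 10).
gcd(130, 85) = 5 and 5 | (45 − 85), so the pair is consistent; merging gives n ≡ 215 (mod 2210), where 2210 = lcm(130, 85).
The solution is unique modulo lcm(65, 10, 85) = 2210.

215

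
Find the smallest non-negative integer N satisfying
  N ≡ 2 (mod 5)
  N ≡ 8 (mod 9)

17

From N ≡ 2 (mod 5) write N = 2 + 5t. Substituting into N ≡ 8 (mod 9) gives 5t ≡ 6 (mod 9), and since 5⁻¹ ≡ 2 (mod 9), t ≡ 3. Hence N ≡ 2 + 5·3 = 17 (mod 45).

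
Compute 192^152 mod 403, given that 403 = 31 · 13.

Mod 31: 192 ≡ 6; by Fermat, exponent reduces to 152 mod 30 = 2; 6^2 ≡ 5 (mod 31).
Mod 13: 192 ≡ 10; by Fermat, exponent reduces to 152 mod 12 = 8; 10^8 ≡ 9 (mod 13).
Combine by CRT: x ≡ 5 (mod 31), x ≡ 9 (mod 13) ⇒ x ≡ 191 (mod 403).

191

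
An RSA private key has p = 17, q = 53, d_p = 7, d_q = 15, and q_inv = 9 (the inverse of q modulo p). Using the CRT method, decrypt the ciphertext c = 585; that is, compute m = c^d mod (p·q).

862

m₁ = c^(d_p) mod p: c ≡ 7 (mod 17), and 7^7 mod 17 = 12.
m₂ = c^(d_q) mod q: c ≡ 2 (mod 53), and 2^15 mod 53 = 14.
h = q_inv·(m₁ − m₂) mod p = 9·(12 − 14) mod 17 = 16.
m = m₂ + h·q = 14 + 16·53 = 862.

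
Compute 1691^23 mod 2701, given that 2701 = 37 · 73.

Mod 37: 1691 ≡ 26; 26^23 ≡ 10 (mod 37).
Mod 73: 1691 ≡ 12; 12^23 ≡ 25 (mod 73).
Combine by CRT: x ≡ 10 (mod 37), x ≡ 25 (mod 73) ⇒ x ≡ 1120 (mod 2701).

1120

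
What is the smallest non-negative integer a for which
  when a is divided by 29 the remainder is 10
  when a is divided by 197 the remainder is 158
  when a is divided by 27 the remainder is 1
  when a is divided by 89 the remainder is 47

The moduli are pairwise coprime; N = 29·197·27·89 = 13728339.
N/29 = 473391; 473391 ≡ 24 (mod 29); 24·23 ≡ 1, so inverse 23.
N/197 = 69687; 69687 ≡ 146 (mod 197); 146·112 ≡ 1, so inverse 112.
N/27 = 508457; 508457 ≡ 20 (mod 27); 20·23 ≡ 1, so inverse 23.
N/89 = 154251; 154251 ≡ 14 (mod 89); 14·70 ≡ 1, so inverse 70.
a ≡ 10·473391·23 + 158·69687·112 + 1·508457·23 + 47·154251·70 = 1861241383.
1861241383 mod 13728339 = 7915618.

7915618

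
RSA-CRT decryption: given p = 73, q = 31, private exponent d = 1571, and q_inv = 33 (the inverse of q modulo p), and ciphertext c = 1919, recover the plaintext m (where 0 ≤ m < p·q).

d_p = d mod (p−1) = 1571 mod 72 = 59; d_q = d mod (q−1) = 11.
m₁ = c^(d_p) mod p: c ≡ 21 (mod 73), and 21^59 mod 73 = 66.
m₂ = c^(d_q) mod q: c ≡ 28 (mod 31), and 28^11 mod 31 = 18.
h = q_inv·(m₁ − m₂) mod p = 33·(66 − 18) mod 73 = 51.
m = m₂ + h·q = 18 + 51·31 = 1599.

1599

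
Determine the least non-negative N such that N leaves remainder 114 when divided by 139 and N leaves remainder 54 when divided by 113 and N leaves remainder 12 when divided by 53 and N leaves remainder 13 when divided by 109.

58224434

The moduli are pairwise coprime; M = 139·113·53·109 = 90739339.
M/139 = 652801; 652801 ≡ 57 (mod 139); 57·100 ≡ 1, so inverse 100.
M/113 = 803003; 803003 ≡ 25 (mod 113); 25·104 ≡ 1, so inverse 104.
M/53 = 1712063; 1712063 ≡ 4 (mod 53); 4·40 ≡ 1, so inverse 40.
M/109 = 832471; 832471 ≡ 38 (mod 109); 38·66 ≡ 1, so inverse 66.
N ≡ 114·652801·100 + 54·803003·104 + 12·1712063·40 + 13·832471·66 = 13487646606.
13487646606 mod 90739339 = 58224434.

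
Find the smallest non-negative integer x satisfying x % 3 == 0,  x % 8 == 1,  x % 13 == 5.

The moduli are pairwise coprime; N = 3·8·13 = 312.
N/3 = 104; 104 ≡ 2 (mod 3); 2·2 ≡ 1, so inverse 2.
N/8 = 39; 39 ≡ 7 (mod 8); 7·7 ≡ 1, so inverse 7.
N/13 = 24; 24 ≡ 11 (mod 13); 11·6 ≡ 1, so inverse 6.
x ≡ 0·104·2 + 1·39·7 + 5·24·6 = 993.
993 mod 312 = 57.

57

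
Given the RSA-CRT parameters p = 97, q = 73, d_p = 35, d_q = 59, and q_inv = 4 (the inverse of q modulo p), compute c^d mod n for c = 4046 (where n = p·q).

3947

m₁ = c^(d_p) mod p: c ≡ 69 (mod 97), and 69^35 mod 97 = 67.
m₂ = c^(d_q) mod q: c ≡ 31 (mod 73), and 31^59 mod 73 = 5.
h = q_inv·(m₁ − m₂) mod p = 4·(67 − 5) mod 97 = 54.
m = m₂ + h·q = 5 + 54·73 = 3947.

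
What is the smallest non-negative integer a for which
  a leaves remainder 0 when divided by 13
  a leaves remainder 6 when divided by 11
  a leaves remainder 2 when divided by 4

182

From a ≡ 0 (mod 13) write a = 0 + 13t. Substituting into a ≡ 6 (mod 11) gives 13t ≡ 6 (mod 11), and since 2⁻¹ ≡ 6 (mod 11), t ≡ 3. Hence a ≡ 0 + 13·3 = 39 (mod 143).
From a ≡ 39 (mod 143) write a = 39 + 143t. Substituting into a ≡ 2 (mod 4) gives 143t ≡ 3 (mod 4), and since 3⁻¹ ≡ 3 (mod 4), t ≡ 1. Hence a ≡ 39 + 143·1 = 182 (mod 572).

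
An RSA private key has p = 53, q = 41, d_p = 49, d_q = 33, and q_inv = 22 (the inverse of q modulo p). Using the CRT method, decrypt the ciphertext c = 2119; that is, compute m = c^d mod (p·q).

52

m₁ = c^(d_p) mod p: c ≡ 52 (mod 53), and 52^49 mod 53 = 52.
m₂ = c^(d_q) mod q: c ≡ 28 (mod 41), and 28^33 mod 41 = 11.
h = q_inv·(m₁ − m₂) mod p = 22·(52 − 11) mod 53 = 1.
m = m₂ + h·q = 11 + 1·41 = 52.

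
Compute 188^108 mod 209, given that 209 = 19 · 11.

Mod 19: 188 ≡ 17; since 18 | 108, by Fermat 17^108 ≡ 1 (mod 19).
Mod 11: 188 ≡ 1; by Fermat, exponent reduces to 108 mod 10 = 8; 1^8 ≡ 1 (mod 11).
Combine by CRT: x ≡ 1 (mod 19), x ≡ 1 (mod 11) ⇒ x ≡ 1 (mod 209).

1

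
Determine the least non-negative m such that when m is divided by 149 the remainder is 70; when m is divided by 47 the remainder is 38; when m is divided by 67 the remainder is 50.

342621

Combine the congruences pairwise.
From m ≡ 70 (mod 149) write m = 70 + 149t. Substituting into m ≡ 38 (mod 47) gives 149t ≡ 15 (mod 47), and since 8⁻¹ ≡ 6 (mod 47), t ≡ 43. Hence m ≡ 70 + 149·43 = 6477 (mod 7003).
From m ≡ 6477 (mod 7003) write m = 6477 + 7003t. Substituting into m ≡ 50 (mod 67) gives 7003t ≡ 5 (mod 67), and since 35⁻¹ ≡ 23 (mod 67), t ≡ 48. Hence m ≡ 6477 + 7003·48 = 342621 (mod 469201).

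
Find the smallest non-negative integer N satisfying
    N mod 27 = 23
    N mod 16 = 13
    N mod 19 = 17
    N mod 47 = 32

79133

The moduli are pairwise coprime; M = 27·16·19·47 = 385776.
M/27 = 14288; 14288 ≡ 5 (mod 27); 5·11 ≡ 1, so inverse 11.
M/16 = 24111; 24111 ≡ 15 (mod 16); 15·15 ≡ 1, so inverse 15.
M/19 = 20304; 20304 ≡ 12 (mod 19); 12·8 ≡ 1, so inverse 8.
M/47 = 8208; 8208 ≡ 30 (mod 47); 30·11 ≡ 1, so inverse 11.
N ≡ 23·14288·11 + 13·24111·15 + 17·20304·8 + 32·8208·11 = 13967069.
13967069 mod 385776 = 79133.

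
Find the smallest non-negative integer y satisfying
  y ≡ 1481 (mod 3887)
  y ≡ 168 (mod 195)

gcd(3887, 195) = 13 and 13 | (168 − 1481), so the pair is consistent; merging gives y ≡ 44238 (mod 58305), where 58305 = lcm(3887, 195).
The solution is unique modulo lcm(3887, 195) = 58305.

44238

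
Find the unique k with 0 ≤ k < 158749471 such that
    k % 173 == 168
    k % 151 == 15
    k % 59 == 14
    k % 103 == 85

The moduli are pairwise coprime; N = 173·151·59·103 = 158749471.
N/173 = 917627; 917627 ≡ 35 (mod 173); 35·89 ≡ 1, so inverse 89.
N/151 = 1051321; 1051321 ≡ 59 (mod 151); 59·64 ≡ 1, so inverse 64.
N/59 = 2690669; 2690669 ≡ 33 (mod 59); 33·34 ≡ 1, so inverse 34.
N/103 = 1541257; 1541257 ≡ 68 (mod 103); 68·50 ≡ 1, so inverse 50.
k ≡ 168·917627·89 + 15·1051321·64 + 14·2690669·34 + 85·1541257·50 = 22560727758.
22560727758 mod 158749471 = 18302876.

18302876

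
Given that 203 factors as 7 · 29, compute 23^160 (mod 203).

198

Mod 7: 23 ≡ 2; by Fermat, exponent reduces to 160 mod 6 = 4; 2^4 ≡ 2 (mod 7).
Mod 29: 23 ≡ 23; by Fermat, exponent reduces to 160 mod 28 = 20; 23^20 ≡ 24 (mod 29).
Combine by CRT: x ≡ 2 (mod 7), x ≡ 24 (mod 29) ⇒ x ≡ 198 (mod 203).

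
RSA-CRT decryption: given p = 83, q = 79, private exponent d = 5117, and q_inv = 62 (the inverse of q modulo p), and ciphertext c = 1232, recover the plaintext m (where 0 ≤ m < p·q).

d_p = d mod (p−1) = 5117 mod 82 = 33; d_q = d mod (q−1) = 47.
m₁ = c^(d_p) mod p: c ≡ 70 (mod 83), and 70^33 mod 83 = 41.
m₂ = c^(d_q) mod q: c ≡ 47 (mod 79), and 47^47 mod 79 = 77.
h = q_inv·(m₁ − m₂) mod p = 62·(41 − 77) mod 83 = 9.
m = m₂ + h·q = 77 + 9·79 = 788.

788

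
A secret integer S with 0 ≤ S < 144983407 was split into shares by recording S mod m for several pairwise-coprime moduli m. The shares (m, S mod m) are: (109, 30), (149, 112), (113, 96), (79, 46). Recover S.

11262128

The moduli are pairwise coprime; N = 109·149·113·79 = 144983407.
N/109 = 1330123; 1330123 ≡ 105 (mod 109); 105·27 ≡ 1, so inverse 27.
N/149 = 973043; 973043 ≡ 73 (mod 149); 73·49 ≡ 1, so inverse 49.
N/113 = 1283039; 1283039 ≡ 37 (mod 113); 37·55 ≡ 1, so inverse 55.
N/79 = 1835233; 1835233 ≡ 63 (mod 79); 63·74 ≡ 1, so inverse 74.
S ≡ 30·1330123·27 + 112·973043·49 + 96·1283039·55 + 46·1835233·74 = 19439038666.
19439038666 mod 144983407 = 11262128.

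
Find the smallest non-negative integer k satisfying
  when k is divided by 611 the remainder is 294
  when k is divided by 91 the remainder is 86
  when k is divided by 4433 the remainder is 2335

1177080

Combine the congruences pairwise.
gcd(611, 91) = 13 and 13 | (86 − 294), so the pair is consistent; merging gives k ≡ 905 (mod 4277), where 4277 = lcm(611, 91).
gcd(4277, 4433) = 13 and 13 | (2335 − 905), so the pair is consistent; merging gives k ≡ 1177080 (mod 1458457), where 1458457 = lcm(4277, 4433).
The solution is unique modulo lcm(611, 91, 4433) = 1458457.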